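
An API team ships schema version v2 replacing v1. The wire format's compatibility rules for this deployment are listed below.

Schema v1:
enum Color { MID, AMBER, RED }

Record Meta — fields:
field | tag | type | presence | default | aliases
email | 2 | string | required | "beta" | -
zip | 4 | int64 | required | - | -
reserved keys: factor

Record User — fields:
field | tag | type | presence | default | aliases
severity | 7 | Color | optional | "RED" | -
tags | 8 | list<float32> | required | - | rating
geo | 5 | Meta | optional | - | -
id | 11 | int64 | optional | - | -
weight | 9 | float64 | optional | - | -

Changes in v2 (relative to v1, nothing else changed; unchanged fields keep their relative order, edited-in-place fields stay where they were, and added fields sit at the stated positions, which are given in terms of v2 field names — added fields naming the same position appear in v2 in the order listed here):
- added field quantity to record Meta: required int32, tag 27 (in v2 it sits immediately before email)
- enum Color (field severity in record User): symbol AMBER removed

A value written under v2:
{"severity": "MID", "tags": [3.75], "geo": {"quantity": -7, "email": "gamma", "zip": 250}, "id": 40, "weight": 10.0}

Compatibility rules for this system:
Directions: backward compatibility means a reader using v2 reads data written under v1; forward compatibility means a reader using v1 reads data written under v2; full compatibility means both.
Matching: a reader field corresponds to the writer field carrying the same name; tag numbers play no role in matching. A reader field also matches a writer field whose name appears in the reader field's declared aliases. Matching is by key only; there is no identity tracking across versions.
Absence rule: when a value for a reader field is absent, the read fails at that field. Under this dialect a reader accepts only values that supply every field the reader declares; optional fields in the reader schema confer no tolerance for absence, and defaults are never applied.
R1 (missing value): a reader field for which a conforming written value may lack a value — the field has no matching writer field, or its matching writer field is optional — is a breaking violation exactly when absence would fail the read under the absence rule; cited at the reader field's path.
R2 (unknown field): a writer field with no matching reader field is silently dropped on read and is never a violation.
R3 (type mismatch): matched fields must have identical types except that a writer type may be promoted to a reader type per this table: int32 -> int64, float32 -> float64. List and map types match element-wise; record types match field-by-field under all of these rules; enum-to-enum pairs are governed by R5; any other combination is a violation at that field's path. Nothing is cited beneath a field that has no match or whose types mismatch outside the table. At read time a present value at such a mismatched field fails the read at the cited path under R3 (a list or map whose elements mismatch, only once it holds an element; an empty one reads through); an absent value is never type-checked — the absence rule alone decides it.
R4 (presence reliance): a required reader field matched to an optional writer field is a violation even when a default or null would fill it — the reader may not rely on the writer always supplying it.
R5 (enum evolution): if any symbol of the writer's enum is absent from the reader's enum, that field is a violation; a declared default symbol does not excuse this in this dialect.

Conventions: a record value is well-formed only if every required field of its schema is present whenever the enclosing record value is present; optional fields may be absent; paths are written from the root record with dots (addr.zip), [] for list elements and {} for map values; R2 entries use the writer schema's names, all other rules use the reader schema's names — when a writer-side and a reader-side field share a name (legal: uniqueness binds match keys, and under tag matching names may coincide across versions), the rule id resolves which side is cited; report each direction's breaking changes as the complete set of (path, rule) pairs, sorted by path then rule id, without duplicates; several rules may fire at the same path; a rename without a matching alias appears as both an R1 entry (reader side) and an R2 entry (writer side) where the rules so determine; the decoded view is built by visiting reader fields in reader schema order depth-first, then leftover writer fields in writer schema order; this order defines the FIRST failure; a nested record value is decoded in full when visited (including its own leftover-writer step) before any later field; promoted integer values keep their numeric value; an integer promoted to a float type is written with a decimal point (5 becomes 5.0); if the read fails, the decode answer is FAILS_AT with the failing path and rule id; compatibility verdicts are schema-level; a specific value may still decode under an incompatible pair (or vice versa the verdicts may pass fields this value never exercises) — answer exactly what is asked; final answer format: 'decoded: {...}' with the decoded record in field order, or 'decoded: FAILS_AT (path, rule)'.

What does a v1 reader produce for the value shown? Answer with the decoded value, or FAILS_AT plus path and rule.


in User below, arrows point writer -> reader
decoding the User value with the v1 reader:
  severity := "MID"
  tags := [3.75]
  geo.email := "gamma"
  geo.zip := 250
  writer geo.quantity: unknown -> dropped
  id := 40
  weight := 10.0
  => decoded: {"severity": "MID", "tags": [3.75], "geo": {"email": "gamma", "zip": 250}, "id": 40, "weight": 10.0}
diffs on User not affecting the asked answer:
  added field quantity to record Meta: required int32, tag 27 (in v2 it sits immediately before email) -> matters for User compatibility verdicts, not for this value's decode
  enum Color (field severity in record User): symbol AMBER removed -> matters for User compatibility verdicts, not for this value's decode

decoded: {"severity": "MID", "tags": [3.75], "geo": {"email": "gamma", "zip": 250}, "id": 40, "weight": 10.0}


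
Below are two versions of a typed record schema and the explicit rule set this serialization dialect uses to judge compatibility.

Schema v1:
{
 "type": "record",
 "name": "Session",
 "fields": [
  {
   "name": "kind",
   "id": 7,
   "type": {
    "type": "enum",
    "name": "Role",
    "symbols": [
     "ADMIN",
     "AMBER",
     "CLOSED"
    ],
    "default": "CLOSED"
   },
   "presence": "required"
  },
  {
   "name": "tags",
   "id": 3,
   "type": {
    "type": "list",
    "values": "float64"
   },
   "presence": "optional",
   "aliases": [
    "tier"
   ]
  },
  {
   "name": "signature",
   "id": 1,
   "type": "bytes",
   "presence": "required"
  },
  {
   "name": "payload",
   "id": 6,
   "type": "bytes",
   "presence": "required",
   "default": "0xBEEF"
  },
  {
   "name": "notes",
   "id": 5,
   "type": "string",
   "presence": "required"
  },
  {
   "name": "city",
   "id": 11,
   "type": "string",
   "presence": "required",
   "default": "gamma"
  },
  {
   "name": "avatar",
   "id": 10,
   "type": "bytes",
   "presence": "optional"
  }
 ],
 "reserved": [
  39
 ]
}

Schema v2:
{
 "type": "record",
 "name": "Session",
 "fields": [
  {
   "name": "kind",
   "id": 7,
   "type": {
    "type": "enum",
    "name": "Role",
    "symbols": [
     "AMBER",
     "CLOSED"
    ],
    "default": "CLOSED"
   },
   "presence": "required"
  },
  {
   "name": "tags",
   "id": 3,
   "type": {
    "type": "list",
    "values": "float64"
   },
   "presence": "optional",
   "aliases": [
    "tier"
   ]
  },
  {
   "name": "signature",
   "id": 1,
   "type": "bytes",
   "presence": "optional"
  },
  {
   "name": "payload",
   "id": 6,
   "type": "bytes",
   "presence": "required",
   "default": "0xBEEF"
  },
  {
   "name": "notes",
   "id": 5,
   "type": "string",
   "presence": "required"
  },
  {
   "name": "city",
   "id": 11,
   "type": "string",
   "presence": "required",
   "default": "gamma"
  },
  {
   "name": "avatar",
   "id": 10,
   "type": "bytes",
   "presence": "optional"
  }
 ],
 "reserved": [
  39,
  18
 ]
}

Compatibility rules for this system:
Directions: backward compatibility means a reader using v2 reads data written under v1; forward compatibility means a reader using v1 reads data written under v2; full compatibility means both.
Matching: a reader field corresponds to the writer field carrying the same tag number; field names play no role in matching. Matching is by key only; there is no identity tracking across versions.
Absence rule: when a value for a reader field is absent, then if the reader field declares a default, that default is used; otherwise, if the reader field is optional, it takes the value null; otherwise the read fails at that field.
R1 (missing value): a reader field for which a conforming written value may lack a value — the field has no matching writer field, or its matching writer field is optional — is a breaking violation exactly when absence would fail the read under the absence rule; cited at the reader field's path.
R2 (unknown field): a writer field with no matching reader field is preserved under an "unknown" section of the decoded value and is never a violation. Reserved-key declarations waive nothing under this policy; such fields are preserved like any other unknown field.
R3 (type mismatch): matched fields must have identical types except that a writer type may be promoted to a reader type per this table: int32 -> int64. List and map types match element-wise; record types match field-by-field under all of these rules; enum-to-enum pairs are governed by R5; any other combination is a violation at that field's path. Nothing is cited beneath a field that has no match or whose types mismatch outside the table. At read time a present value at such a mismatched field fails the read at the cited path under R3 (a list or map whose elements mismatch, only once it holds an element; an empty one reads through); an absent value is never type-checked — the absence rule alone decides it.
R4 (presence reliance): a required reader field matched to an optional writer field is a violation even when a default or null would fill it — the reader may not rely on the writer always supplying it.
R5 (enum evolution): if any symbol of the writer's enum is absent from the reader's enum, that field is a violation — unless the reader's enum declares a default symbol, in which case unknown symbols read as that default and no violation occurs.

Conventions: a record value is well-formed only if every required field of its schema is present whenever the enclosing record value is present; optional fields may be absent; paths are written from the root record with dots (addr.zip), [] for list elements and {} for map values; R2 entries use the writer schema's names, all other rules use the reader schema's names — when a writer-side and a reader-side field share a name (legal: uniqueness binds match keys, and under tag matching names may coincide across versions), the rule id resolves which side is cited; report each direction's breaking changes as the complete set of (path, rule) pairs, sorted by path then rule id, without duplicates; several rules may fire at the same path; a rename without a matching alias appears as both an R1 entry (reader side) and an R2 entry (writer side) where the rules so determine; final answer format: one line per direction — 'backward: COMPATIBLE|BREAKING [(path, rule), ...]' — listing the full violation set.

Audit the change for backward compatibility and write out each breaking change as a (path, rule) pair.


each type pair in Session: writer, then reader
backward on Session — v2 reading data written by v1:
  kind: paired with writer kind (Role -> Role; writer required)
  tags: paired with writer tags (list<float64> -> list<float64>; writer optional)
  signature: paired with writer signature (bytes -> bytes; writer required)
  payload: paired with writer payload (bytes -> bytes; writer required)
  notes: paired with writer notes (string -> string; writer required)
  city: paired with writer city (string -> string; writer required)
  avatar: paired with writer avatar (bytes -> bytes; writer optional)
  nothing fires on Session: backward is COMPATIBLE
the rest of the Session diff is inert for this question:
  enum Role (field kind in record Session): symbol ADMIN removed -> fires no rule on Session, leaving the asked answer as it is
  field signature in record Session: required changed to optional -> affects forward compatibility only, which is not asked

backward: COMPATIBLE []


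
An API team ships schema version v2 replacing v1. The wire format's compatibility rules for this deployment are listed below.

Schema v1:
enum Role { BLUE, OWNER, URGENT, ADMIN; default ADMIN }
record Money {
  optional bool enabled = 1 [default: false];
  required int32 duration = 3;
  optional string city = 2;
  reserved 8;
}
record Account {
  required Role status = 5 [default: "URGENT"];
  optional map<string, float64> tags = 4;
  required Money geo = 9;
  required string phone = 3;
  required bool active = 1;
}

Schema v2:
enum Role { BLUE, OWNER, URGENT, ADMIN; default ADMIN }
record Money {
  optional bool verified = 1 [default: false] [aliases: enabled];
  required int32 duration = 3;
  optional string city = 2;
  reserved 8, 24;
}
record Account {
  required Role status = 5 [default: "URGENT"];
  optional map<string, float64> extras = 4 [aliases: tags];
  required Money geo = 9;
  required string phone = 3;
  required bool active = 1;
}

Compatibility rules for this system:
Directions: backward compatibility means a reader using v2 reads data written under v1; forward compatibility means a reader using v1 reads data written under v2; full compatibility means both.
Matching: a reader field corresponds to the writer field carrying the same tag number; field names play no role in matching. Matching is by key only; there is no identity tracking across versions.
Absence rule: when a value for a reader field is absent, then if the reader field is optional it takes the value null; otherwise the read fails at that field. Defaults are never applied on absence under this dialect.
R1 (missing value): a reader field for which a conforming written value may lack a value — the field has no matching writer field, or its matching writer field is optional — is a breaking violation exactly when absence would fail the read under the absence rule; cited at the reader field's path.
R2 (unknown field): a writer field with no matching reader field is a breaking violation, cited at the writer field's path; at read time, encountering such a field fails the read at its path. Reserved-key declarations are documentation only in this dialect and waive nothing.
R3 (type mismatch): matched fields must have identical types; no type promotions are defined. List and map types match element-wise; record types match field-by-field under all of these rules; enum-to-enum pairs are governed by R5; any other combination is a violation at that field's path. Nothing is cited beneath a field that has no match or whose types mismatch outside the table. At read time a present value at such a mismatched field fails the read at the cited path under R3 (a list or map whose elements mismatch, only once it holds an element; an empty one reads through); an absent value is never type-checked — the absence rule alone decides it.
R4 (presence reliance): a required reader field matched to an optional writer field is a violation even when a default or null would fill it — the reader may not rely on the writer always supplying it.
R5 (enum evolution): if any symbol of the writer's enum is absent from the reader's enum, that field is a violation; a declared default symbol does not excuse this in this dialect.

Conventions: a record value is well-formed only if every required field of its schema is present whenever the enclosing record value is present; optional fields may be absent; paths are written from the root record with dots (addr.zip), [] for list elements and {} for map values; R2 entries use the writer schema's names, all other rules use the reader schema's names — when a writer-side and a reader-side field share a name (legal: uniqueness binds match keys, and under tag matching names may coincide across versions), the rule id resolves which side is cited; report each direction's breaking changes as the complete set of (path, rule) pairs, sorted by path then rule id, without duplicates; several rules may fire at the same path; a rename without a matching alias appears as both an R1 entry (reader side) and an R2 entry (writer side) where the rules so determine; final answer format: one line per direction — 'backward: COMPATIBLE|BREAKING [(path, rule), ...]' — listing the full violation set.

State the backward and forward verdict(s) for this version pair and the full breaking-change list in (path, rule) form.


arrows below run writer -> reader for Account
backward pass over Account, reader schema v2, writer schema v1:
  status <- status (Role -> Role, writer required)
  extras <- tags (map<string, float64> -> map<string, float64>, writer optional)
  geo <- geo (Money -> Money, writer required)
  phone <- phone (string -> string, writer required)
  active <- active (bool -> bool, writer required)
  geo.verified <- geo.enabled (bool -> bool, writer optional)
  geo.duration <- geo.duration (int32 -> int32, writer required)
  geo.city <- geo.city (string -> string, writer optional)
  nothing fires on Account: backward is COMPATIBLE
forward pass over Account, reader schema v1, writer schema v2:
  status <- status (Role -> Role, writer required)
  tags <- extras (map<string, float64> -> map<string, float64>, writer optional)
  geo <- geo (Money -> Money, writer required)
  phone <- phone (string -> string, writer required)
  active <- active (bool -> bool, writer required)
  geo.enabled <- geo.verified (bool -> bool, writer optional)
  geo.duration <- geo.duration (int32 -> int32, writer required)
  geo.city <- geo.city (string -> string, writer optional)
  nothing fires on Account: forward is COMPATIBLE

backward: COMPATIBLE []; forward: COMPATIBLE []


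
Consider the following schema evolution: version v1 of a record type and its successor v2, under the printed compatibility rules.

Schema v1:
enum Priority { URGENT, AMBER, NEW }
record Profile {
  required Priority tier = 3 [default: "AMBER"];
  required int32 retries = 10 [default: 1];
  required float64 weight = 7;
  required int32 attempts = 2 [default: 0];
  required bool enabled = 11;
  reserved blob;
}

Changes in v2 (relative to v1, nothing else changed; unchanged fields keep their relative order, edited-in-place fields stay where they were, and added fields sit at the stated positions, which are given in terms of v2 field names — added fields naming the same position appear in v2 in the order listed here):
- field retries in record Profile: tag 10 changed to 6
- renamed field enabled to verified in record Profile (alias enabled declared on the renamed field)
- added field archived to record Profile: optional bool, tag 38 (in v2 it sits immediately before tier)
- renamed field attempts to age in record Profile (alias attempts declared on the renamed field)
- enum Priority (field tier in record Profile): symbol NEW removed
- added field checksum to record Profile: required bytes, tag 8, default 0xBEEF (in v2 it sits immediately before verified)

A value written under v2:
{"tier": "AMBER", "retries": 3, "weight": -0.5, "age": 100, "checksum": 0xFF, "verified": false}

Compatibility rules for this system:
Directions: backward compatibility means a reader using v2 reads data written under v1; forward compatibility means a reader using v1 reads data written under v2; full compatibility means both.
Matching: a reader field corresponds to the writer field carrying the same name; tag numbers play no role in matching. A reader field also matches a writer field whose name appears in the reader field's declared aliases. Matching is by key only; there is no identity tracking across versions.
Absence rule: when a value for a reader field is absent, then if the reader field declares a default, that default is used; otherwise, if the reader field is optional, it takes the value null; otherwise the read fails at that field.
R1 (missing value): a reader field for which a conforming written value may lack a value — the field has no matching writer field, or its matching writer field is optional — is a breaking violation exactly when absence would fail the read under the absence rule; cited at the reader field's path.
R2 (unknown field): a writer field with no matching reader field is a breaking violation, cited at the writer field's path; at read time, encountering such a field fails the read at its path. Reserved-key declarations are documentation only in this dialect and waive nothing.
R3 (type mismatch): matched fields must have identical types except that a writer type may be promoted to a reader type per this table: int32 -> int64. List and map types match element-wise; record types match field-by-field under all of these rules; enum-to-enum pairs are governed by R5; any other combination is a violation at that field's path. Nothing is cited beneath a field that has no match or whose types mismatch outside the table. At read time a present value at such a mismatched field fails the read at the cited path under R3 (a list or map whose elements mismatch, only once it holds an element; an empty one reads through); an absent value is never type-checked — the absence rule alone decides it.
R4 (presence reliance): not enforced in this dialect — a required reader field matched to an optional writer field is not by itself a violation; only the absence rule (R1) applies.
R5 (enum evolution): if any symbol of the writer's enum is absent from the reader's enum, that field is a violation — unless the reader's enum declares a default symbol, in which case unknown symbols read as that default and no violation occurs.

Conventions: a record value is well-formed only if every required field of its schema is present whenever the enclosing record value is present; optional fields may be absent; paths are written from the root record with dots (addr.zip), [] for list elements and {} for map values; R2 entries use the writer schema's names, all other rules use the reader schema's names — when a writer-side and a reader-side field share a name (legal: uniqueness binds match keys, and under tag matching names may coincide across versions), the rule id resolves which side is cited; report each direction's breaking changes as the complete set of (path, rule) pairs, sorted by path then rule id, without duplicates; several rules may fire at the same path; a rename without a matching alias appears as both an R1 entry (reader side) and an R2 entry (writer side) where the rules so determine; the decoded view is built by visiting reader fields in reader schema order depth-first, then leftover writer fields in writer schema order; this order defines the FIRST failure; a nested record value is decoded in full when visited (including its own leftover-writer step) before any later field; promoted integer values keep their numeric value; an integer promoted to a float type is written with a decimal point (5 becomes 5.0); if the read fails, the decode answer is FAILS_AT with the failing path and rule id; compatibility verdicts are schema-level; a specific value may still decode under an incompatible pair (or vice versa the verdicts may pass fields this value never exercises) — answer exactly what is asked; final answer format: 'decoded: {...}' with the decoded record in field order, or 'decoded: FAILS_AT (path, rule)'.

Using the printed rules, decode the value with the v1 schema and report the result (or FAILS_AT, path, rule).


decoded: FAILS_AT (enabled, R1)

the writer's type comes first in each Profile pair
decode walk for Profile under reader schema v1:
  tier := "AMBER"
  retries := 3
  weight := -0.5
  attempts := 0 (absent -> default)
  read fails at enabled under R1 (no fill)
  => FAILS_AT (enabled, R1)
checking off the Profile differences that do not matter here:
  field retries in record Profile: tag 10 changed to 6 -> triggers nothing under the printed rules; the Profile answer is the same either way
  added field checksum to record Profile: required bytes, tag 8, default 0xBEEF (in v2 it sits immediately before verified) -> schema-level compatibility only; this Profile value's decode is unchanged
  renamed field attempts to age in record Profile (alias attempts declared on the renamed field) -> schema-level compatibility only; this Profile value's decode is unchanged
  enum Priority (field tier in record Profile): symbol NEW removed -> schema-level compatibility only; this Profile value's decode is unchanged
  added field archived to record Profile: optional bool, tag 38 (in v2 it sits immediately before tier) -> schema-level compatibility only; this Profile value's decode is unchanged


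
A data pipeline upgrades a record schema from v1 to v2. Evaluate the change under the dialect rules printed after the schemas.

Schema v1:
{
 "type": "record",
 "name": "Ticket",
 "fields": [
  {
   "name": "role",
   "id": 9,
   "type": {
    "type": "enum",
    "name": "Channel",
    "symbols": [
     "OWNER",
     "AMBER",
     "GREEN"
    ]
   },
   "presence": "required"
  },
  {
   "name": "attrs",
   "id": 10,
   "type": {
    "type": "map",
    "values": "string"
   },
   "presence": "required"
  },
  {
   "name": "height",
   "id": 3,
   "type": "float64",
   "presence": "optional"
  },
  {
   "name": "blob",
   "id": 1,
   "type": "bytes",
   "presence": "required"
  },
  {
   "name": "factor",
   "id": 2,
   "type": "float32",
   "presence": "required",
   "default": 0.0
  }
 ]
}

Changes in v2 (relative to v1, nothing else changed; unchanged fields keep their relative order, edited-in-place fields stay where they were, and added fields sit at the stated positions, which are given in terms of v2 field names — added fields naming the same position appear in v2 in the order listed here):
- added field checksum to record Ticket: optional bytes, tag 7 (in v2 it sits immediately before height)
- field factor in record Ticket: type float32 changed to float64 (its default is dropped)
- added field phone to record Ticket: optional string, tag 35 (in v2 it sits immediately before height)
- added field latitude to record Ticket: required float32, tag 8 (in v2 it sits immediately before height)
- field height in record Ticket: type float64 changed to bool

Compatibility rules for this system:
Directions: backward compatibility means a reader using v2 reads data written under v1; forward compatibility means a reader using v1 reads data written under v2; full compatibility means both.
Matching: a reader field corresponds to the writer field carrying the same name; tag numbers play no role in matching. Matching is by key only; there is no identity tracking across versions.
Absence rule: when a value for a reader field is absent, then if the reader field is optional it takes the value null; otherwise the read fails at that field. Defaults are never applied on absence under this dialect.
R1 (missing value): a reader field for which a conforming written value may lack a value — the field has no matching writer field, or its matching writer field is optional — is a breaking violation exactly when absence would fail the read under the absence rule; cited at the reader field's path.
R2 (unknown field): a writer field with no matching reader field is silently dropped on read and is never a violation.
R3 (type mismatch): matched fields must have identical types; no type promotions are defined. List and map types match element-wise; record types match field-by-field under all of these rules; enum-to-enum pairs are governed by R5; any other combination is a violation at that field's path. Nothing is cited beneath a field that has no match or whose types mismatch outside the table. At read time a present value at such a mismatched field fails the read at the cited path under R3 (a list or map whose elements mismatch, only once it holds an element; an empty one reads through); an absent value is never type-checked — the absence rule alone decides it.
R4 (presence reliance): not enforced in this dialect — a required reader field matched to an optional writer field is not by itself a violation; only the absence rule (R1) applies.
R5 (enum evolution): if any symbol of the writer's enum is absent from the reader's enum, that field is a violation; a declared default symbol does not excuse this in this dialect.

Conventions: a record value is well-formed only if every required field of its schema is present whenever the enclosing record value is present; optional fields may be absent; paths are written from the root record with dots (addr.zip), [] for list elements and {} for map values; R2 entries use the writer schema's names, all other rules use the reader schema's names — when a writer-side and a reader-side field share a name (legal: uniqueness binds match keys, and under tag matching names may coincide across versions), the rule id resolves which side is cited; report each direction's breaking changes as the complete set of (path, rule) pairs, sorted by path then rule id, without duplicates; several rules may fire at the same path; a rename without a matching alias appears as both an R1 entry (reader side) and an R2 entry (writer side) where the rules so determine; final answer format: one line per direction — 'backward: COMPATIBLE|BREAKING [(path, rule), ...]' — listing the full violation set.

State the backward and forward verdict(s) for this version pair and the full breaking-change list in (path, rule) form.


arrows below run writer -> reader for Ticket
backward for Ticket (reader v2, writer v1):
  writer required, Channel -> Channel: reader role maps from writer role
  writer required, map<string, string> -> map<string, string>: reader attrs maps from writer attrs
  checksum: no writer match
  phone: no writer match
  latitude: no writer match
  writer optional, float64 -> bool: reader height maps from writer height
  writer required, bytes -> bytes: reader blob maps from writer blob
  writer required, float32 -> float64: reader factor maps from writer factor
  rule R3 violated at factor
  rule R3 violated at height
  rule R1 violated at latitude
  => backward verdict for Ticket: BREAKING, 3 violation(s)
forward for Ticket (reader v1, writer v2):
  writer required, Channel -> Channel: reader role maps from writer role
  writer required, map<string, string> -> map<string, string>: reader attrs maps from writer attrs
  writer optional, bool -> float64: reader height maps from writer height
  writer required, bytes -> bytes: reader blob maps from writer blob
  writer required, float64 -> float32: reader factor maps from writer factor
  leftover writer field: checksum
  leftover writer field: phone
  leftover writer field: latitude
  rule R3 violated at factor
  rule R3 violated at height
  => forward verdict for Ticket: BREAKING, 2 violation(s)

backward: BREAKING [(factor, R3), (height, R3), (latitude, R1)]; forward: BREAKING [(factor, R3), (height, R3)]


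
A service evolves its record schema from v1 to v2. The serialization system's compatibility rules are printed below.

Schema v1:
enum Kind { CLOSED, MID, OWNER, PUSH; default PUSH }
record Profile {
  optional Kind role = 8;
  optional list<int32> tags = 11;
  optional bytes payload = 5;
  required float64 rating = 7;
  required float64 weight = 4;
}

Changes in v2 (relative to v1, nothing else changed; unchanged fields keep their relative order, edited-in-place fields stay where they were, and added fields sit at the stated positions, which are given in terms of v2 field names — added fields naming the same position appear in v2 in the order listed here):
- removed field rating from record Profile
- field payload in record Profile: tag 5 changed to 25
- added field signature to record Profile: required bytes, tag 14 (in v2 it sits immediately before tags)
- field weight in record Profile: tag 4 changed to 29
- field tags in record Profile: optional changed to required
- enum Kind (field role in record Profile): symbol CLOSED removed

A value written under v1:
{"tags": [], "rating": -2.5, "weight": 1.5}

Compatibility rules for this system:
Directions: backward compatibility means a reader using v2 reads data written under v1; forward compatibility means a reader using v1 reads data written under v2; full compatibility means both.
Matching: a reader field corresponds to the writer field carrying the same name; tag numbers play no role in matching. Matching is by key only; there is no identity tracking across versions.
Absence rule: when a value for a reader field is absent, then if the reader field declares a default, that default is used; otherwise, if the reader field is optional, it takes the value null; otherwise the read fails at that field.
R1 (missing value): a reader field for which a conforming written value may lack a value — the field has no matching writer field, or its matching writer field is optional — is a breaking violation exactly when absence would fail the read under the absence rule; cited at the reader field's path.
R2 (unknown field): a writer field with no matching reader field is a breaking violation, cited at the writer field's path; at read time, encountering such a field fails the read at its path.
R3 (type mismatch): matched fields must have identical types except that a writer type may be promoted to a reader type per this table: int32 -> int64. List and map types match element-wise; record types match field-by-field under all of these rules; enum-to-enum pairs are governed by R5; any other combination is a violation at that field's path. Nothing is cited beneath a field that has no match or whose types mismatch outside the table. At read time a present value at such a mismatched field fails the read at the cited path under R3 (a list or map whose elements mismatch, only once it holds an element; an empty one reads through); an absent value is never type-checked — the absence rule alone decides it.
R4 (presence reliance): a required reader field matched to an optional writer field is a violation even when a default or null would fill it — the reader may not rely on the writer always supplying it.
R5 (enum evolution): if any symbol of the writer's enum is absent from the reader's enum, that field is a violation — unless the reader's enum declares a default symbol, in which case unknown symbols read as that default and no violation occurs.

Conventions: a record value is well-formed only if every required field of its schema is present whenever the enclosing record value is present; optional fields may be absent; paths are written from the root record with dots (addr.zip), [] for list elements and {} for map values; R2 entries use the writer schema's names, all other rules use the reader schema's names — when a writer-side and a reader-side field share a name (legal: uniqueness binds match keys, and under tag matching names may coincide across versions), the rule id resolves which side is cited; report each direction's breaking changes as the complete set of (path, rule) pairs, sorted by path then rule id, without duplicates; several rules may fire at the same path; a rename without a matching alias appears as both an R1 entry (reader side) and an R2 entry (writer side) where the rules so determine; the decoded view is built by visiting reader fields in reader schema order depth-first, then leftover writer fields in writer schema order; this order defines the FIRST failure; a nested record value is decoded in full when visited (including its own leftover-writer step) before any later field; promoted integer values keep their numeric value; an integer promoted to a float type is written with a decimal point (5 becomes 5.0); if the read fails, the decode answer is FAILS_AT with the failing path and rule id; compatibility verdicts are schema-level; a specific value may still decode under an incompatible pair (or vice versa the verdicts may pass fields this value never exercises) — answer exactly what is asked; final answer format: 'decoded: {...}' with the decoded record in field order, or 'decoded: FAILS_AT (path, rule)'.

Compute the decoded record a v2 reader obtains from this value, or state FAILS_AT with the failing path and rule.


decoded: FAILS_AT (signature, R1)

in Profile below, arrows point writer -> reader
decode (reader v2):
  role := null (absent, optional -> null)
  read fails at signature under R1 (no fill)
  => FAILS_AT (signature, R1)
the other Profile changes do not affect what is asked:
  removed field rating from record Profile -> affects the rule determinations only; this particular Profile value decodes identically
  field payload in record Profile: tag 5 changed to 25 -> triggers nothing under the printed rules; the Profile answer is the same either way
  field weight in record Profile: tag 4 changed to 29 -> triggers nothing under the printed rules; the Profile answer is the same either way
  field tags in record Profile: optional changed to required -> affects the rule determinations only; this particular Profile value decodes identically
  enum Kind (field role in record Profile): symbol CLOSED removed -> triggers nothing under the printed rules; the Profile answer is the same either way


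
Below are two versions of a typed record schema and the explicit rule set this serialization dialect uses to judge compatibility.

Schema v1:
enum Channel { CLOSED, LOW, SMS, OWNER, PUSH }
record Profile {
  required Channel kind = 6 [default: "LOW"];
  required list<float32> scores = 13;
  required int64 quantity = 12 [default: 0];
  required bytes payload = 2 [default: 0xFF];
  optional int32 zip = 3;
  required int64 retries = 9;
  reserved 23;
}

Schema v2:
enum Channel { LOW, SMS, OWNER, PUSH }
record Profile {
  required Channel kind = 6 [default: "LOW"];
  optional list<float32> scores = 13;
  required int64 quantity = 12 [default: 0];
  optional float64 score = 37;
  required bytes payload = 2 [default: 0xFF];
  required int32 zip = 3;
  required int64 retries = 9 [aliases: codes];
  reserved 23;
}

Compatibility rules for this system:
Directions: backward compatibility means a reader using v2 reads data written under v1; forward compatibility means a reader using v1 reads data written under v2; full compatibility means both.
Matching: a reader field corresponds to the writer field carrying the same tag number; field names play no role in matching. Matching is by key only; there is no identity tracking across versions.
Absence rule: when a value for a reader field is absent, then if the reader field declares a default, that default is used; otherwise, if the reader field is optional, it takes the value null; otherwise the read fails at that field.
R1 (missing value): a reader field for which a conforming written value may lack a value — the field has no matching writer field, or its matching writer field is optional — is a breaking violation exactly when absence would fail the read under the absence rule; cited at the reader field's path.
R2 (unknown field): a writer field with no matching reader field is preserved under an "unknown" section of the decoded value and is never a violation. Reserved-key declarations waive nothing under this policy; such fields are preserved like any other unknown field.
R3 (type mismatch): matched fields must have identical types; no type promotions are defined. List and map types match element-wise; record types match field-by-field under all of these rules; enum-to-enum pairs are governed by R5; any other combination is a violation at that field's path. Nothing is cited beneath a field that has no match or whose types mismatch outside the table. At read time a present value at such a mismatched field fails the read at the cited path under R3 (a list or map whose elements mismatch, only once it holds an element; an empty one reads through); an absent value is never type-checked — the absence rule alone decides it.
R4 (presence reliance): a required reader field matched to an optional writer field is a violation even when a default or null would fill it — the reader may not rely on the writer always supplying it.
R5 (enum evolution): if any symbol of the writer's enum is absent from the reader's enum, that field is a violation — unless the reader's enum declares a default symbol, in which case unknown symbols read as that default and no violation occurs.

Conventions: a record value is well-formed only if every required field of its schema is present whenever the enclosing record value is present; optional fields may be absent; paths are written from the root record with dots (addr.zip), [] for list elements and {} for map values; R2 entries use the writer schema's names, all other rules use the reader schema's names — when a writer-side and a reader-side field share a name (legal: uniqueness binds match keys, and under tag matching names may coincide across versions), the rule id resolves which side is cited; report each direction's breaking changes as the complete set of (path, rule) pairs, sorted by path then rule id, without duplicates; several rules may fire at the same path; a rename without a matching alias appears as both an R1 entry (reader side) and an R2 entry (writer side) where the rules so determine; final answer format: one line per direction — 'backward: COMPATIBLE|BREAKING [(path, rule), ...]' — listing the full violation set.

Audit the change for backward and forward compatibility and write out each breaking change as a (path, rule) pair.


backward: BREAKING [(kind, R5), (zip, R1), (zip, R4)]; forward: BREAKING [(scores, R1), (scores, R4)]

the writer's type comes first in each Profile pair
backward for Profile (reader v2, writer v1):
  kind <- kind (Channel -> Channel, writer required)
  scores <- scores (list<float32> -> list<float32>, writer required)
  quantity <- quantity (int64 -> int64, writer required)
  no writer field matches reader score
  payload <- payload (bytes -> bytes, writer required)
  zip <- zip (int32 -> int32, writer optional)
  retries <- retries (int64 -> int64, writer required)
  breaking: (kind, R5)
  breaking: (zip, R1)
  breaking: (zip, R4)
  => backward verdict for Profile: BREAKING, 3 violation(s)
forward for Profile (reader v1, writer v2):
  kind <- kind (Channel -> Channel, writer required)
  scores <- scores (list<float32> -> list<float32>, writer optional)
  quantity <- quantity (int64 -> int64, writer required)
  payload <- payload (bytes -> bytes, writer required)
  zip <- zip (int32 -> int32, writer required)
  retries <- retries (int64 -> int64, writer required)
  writer field score has no reader counterpart
  breaking: (scores, R1)
  breaking: (scores, R4)
  => forward verdict for Profile: BREAKING, 2 violation(s)
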